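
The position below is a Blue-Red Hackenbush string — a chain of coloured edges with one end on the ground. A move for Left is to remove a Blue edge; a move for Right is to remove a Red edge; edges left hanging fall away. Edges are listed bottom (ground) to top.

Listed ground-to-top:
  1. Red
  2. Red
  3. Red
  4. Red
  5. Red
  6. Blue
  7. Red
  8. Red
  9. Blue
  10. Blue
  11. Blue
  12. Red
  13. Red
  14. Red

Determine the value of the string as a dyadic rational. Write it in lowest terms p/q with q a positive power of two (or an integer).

-2447/512

R: Left { ∅ }, Right { 0 } so simplest -1
RR: Left { ∅ }, Right { -1,0 } so simplest -2
RRR: Left { ∅ }, Right { -2,-1,0 } so simplest -3
RRRR: Left { ∅ }, Right { -3,-2,-1,0 } so simplest -4
RRRRR: Left { ∅ }, Right { -4,-3,-2,-1,0 } so simplest -5
RRRRRB: Left { -5 }, Right { -4,-3,-2,-1,0 } so simplest -9/2
RRRRRBR: Left { -5 }, Right { -9/2,-4,-3,-2,-1,0 } so simplest -19/4
RRRRRBRR: Left { -5 }, Right { -19/4,-9/2,-4,-3,-2,-1,0 } so simplest -39/8
RRRRRBRRB: Left { -5,-39/8 }, Right { -19/4,-9/2,-4,-3,-2,-1,0 } so simplest -77/16
RRRRRBRRBB: Left { -5,-39/8,-77/16 }, Right { -19/4,-9/2,-4,-3,-2,-1,0 } so simplest -153/32
RRRRRBRRBBB: Left { -5,-39/8,-77/16,-153/32 }, Right { -19/4,-9/2,-4,-3,-2,-1,0 } so simplest -305/64
RRRRRBRRBBBR: Left { -5,-39/8,-77/16,-153/32 }, Right { -305/64,-19/4,-9/2,-4,-3,-2,-1,0 } so simplest -611/128
RRRRRBRRBBBRR: Left { -5,-39/8,-77/16,-153/32 }, Right { -611/128,-305/64,-19/4,-9/2,-4,-3,-2,-1,0 } so simplest -1223/256
RRRRRBRRBBBRRR: Left { -5,-39/8,-77/16,-153/32 }, Right { -1223/256,-611/128,-305/64,-19/4,-9/2,-4,-3,-2,-1,0 } so simplest -2447/512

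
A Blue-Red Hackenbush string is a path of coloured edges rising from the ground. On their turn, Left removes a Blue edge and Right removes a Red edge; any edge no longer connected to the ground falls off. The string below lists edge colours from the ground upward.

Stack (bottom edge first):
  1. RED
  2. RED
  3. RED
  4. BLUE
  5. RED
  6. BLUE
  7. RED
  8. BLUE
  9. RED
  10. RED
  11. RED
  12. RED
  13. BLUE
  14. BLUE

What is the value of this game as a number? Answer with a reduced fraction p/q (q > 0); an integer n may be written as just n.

step 1: add RED to get R; options L={ ∅ } R={ 0 } — -1
step 2: add RED to get RR; options L={ ∅ } R={ -1, 0 } — -2
step 3: add RED to get RRR; options L={ ∅ } R={ -2, -1, 0 } — -3
step 4: add BLUE to get RRRB; options L={ -3 } R={ -2, -1, 0 } — -5/2
step 5: add RED to get RRRBR; options L={ -3 } R={ -5/2, -2, -1, 0 } — -11/4
step 6: add BLUE to get RRRBRB; options L={ -3, -11/4 } R={ -5/2, -2, -1, 0 } — -21/8
step 7: add RED to get RRRBRBR; options L={ -3, -11/4 } R={ -21/8, -5/2, -2, -1, 0 } — -43/16
step 8: add BLUE to get RRRBRBRB; options L={ -3, -11/4, -43/16 } R={ -21/8, -5/2, -2, -1, 0 } — -85/32
step 9: add RED to get RRRBRBRBR; options L={ -3, -11/4, -43/16 } R={ -85/32, -21/8, -5/2, -2, -1, 0 } — -171/64
step 10: add RED to get RRRBRBRBRR; options L={ -3, -11/4, -43/16 } R={ -171/64, -85/32, -21/8, -5/2, -2, -1, 0 } — -343/128
step 11: add RED to get RRRBRBRBRRR; options L={ -3, -11/4, -43/16 } R={ -343/128, -171/64, -85/32, -21/8, -5/2, -2, -1, 0 } — -687/256
step 12: add RED to get RRRBRBRBRRRR; options L={ -3, -11/4, -43/16 } R={ -687/256, -343/128, -171/64, -85/32, -21/8, -5/2, -2, -1, 0 } — -1375/512
step 13: add BLUE to get RRRBRBRBRRRRB; options L={ -3, -11/4, -43/16, -1375/512 } R={ -687/256, -343/128, -171/64, -85/32, -21/8, -5/2, -2, -1, 0 } — -2749/1024
step 14: add BLUE to get RRRBRBRBRRRRBB; options L={ -3, -11/4, -43/16, -1375/512, -2749/1024 } R={ -687/256, -343/128, -171/64, -85/32, -21/8, -5/2, -2, -1, 0 } — -5497/2048

-5497/2048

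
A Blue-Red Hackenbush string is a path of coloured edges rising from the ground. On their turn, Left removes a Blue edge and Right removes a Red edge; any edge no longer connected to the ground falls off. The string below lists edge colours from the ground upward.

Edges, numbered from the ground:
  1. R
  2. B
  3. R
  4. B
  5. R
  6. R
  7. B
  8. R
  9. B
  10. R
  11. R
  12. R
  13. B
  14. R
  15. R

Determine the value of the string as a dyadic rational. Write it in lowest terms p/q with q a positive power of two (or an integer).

Build value(s[:k]) for k = 1..15, string s = R B R B R R B R B R R R B R R.
edge 1 of 15 (R): { ∅ | 0 } => -1
edge 2 of 15 (B): { -1 | 0 } => -1/2
edge 3 of 15 (R): { -1 | -1/2,0 } => -3/4
edge 4 of 15 (B): { -1,-3/4 | -1/2,0 } => -5/8
edge 5 of 15 (R): { -1,-3/4 | -5/8,-1/2,0 } => -11/16
edge 6 of 15 (R): { -1,-3/4 | -11/16,-5/8,-1/2,0 } => -23/32
edge 7 of 15 (B): { -1,-3/4,-23/32 | -11/16,-5/8,-1/2,0 } => -45/64
edge 8 of 15 (R): { -1,-3/4,-23/32 | -45/64,-11/16,-5/8,-1/2,0 } => -91/128
edge 9 of 15 (B): { -1,-3/4,-23/32,-91/128 | -45/64,-11/16,-5/8,-1/2,0 } => -181/256
edge 10 of 15 (R): { -1,-3/4,-23/32,-91/128 | -181/256,-45/64,-11/16,-5/8,-1/2,0 } => -363/512
edge 11 of 15 (R): { -1,-3/4,-23/32,-91/128 | -363/512,-181/256,-45/64,-11/16,-5/8,-1/2,0 } => -727/1024
edge 12 of 15 (R): { -1,-3/4,-23/32,-91/128 | -727/1024,-363/512,-181/256,-45/64,-11/16,-5/8,-1/2,0 } => -1455/2048
edge 13 of 15 (B): { -1,-3/4,-23/32,-91/128,-1455/2048 | -727/1024,-363/512,-181/256,-45/64,-11/16,-5/8,-1/2,0 } => -2909/4096
edge 14 of 15 (R): { -1,-3/4,-23/32,-91/128,-1455/2048 | -2909/4096,-727/1024,-363/512,-181/256,-45/64,-11/16,-5/8,-1/2,0 } => -5819/8192
edge 15 of 15 (R): { -1,-3/4,-23/32,-91/128,-1455/2048 | -5819/8192,-2909/4096,-727/1024,-363/512,-181/256,-45/64,-11/16,-5/8,-1/2,0 } => -11639/16384

-11639/16384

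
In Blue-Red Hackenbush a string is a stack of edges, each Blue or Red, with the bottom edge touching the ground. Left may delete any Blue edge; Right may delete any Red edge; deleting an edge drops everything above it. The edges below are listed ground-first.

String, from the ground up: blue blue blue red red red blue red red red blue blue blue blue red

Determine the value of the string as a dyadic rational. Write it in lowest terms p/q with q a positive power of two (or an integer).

8765/4096

value_1 [b]  L=[0]  R=[(no moves)]  = 1
value_2 [bb]  L=[0, 1]  R=[(no moves)]  = 2
value_3 [bbb]  L=[0, 1, 2]  R=[(no moves)]  = 3
value_4 [bbbr]  L=[0, 1, 2]  R=[3]  = 5/2
value_5 [bbbrr]  L=[0, 1, 2]  R=[5/2, 3]  = 9/4
value_6 [bbbrrr]  L=[0, 1, 2]  R=[9/4, 5/2, 3]  = 17/8
value_7 [bbbrrrb]  L=[0, 1, 2, 17/8]  R=[9/4, 5/2, 3]  = 35/16
value_8 [bbbrrrbr]  L=[0, 1, 2, 17/8]  R=[35/16, 9/4, 5/2, 3]  = 69/32
value_9 [bbbrrrbrr]  L=[0, 1, 2, 17/8]  R=[69/32, 35/16, 9/4, 5/2, 3]  = 137/64
value_10 [bbbrrrbrrr]  L=[0, 1, 2, 17/8]  R=[137/64, 69/32, 35/16, 9/4, 5/2, 3]  = 273/128
value_11 [bbbrrrbrrrb]  L=[0, 1, 2, 17/8, 273/128]  R=[137/64, 69/32, 35/16, 9/4, 5/2, 3]  = 547/256
value_12 [bbbrrrbrrrbb]  L=[0, 1, 2, 17/8, 273/128, 547/256]  R=[137/64, 69/32, 35/16, 9/4, 5/2, 3]  = 1095/512
value_13 [bbbrrrbrrrbbb]  L=[0, 1, 2, 17/8, 273/128, 547/256, 1095/512]  R=[137/64, 69/32, 35/16, 9/4, 5/2, 3]  = 2191/1024
value_14 [bbbrrrbrrrbbbb]  L=[0, 1, 2, 17/8, 273/128, 547/256, 1095/512, 2191/1024]  R=[137/64, 69/32, 35/16, 9/4, 5/2, 3]  = 4383/2048
value_15 [bbbrrrbrrrbbbbr]  L=[0, 1, 2, 17/8, 273/128, 547/256, 1095/512, 2191/1024]  R=[4383/2048, 137/64, 69/32, 35/16, 9/4, 5/2, 3]  = 8765/4096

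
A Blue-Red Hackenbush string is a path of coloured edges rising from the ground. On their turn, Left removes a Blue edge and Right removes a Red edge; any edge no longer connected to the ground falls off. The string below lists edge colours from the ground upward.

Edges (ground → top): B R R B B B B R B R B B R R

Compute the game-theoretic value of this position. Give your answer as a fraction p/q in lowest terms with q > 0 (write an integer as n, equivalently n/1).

Recurse on prefixes of the 14-edge string B R R B B B B R B R B B R R:
B: Left { 0 }, Right { none } → simplest 1
BR: Left { 0 }, Right { 1 } → simplest 1/2
BRR: Left { 0 }, Right { 1/2 1 } → simplest 1/4
BRRB: Left { 0 1/4 }, Right { 1/2 1 } → simplest 3/8
BRRBB: Left { 0 1/4 3/8 }, Right { 1/2 1 } → simplest 7/16
BRRBBB: Left { 0 1/4 3/8 7/16 }, Right { 1/2 1 } → simplest 15/32
BRRBBBB: Left { 0 1/4 3/8 7/16 15/32 }, Right { 1/2 1 } → simplest 31/64
BRRBBBBR: Left { 0 1/4 3/8 7/16 15/32 }, Right { 31/64 1/2 1 } → simplest 61/128
BRRBBBBRB: Left { 0 1/4 3/8 7/16 15/32 61/128 }, Right { 31/64 1/2 1 } → simplest 123/256
BRRBBBBRBR: Left { 0 1/4 3/8 7/16 15/32 61/128 }, Right { 123/256 31/64 1/2 1 } → simplest 245/512
BRRBBBBRBRB: Left { 0 1/4 3/8 7/16 15/32 61/128 245/512 }, Right { 123/256 31/64 1/2 1 } → simplest 491/1024
BRRBBBBRBRBB: Left { 0 1/4 3/8 7/16 15/32 61/128 245/512 491/1024 }, Right { 123/256 31/64 1/2 1 } → simplest 983/2048
BRRBBBBRBRBBR: Left { 0 1/4 3/8 7/16 15/32 61/128 245/512 491/1024 }, Right { 983/2048 123/256 31/64 1/2 1 } → simplest 1965/4096
BRRBBBBRBRBBRR: Left { 0 1/4 3/8 7/16 15/32 61/128 245/512 491/1024 }, Right { 1965/4096 983/2048 123/256 31/64 1/2 1 } → simplest 3929/8192

3929/8192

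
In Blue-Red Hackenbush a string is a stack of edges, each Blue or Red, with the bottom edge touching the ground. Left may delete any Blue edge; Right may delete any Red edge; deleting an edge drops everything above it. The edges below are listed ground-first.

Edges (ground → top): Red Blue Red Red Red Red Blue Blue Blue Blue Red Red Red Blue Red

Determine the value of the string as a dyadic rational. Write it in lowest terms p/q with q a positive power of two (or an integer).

Prefix values for Red Blue Red Red Red Red Blue Blue Blue Blue Red Red Red Blue Red via {L|R} + simplicity:
v_1 [R]  L=[∅]  R=[0]  — -1
v_2 [RB]  L=[-1]  R=[0]  — -1/2
v_3 [RBR]  L=[-1]  R=[-1/2,0]  — -3/4
v_4 [RBRR]  L=[-1]  R=[-3/4,-1/2,0]  — -7/8
v_5 [RBRRR]  L=[-1]  R=[-7/8,-3/4,-1/2,0]  — -15/16
v_6 [RBRRRR]  L=[-1]  R=[-15/16,-7/8,-3/4,-1/2,0]  — -31/32
v_7 [RBRRRRB]  L=[-1,-31/32]  R=[-15/16,-7/8,-3/4,-1/2,0]  — -61/64
v_8 [RBRRRRBB]  L=[-1,-31/32,-61/64]  R=[-15/16,-7/8,-3/4,-1/2,0]  — -121/128
v_9 [RBRRRRBBB]  L=[-1,-31/32,-61/64,-121/128]  R=[-15/16,-7/8,-3/4,-1/2,0]  — -241/256
v_10 [RBRRRRBBBB]  L=[-1,-31/32,-61/64,-121/128,-241/256]  R=[-15/16,-7/8,-3/4,-1/2,0]  — -481/512
v_11 [RBRRRRBBBBR]  L=[-1,-31/32,-61/64,-121/128,-241/256]  R=[-481/512,-15/16,-7/8,-3/4,-1/2,0]  — -963/1024
v_12 [RBRRRRBBBBRR]  L=[-1,-31/32,-61/64,-121/128,-241/256]  R=[-963/1024,-481/512,-15/16,-7/8,-3/4,-1/2,0]  — -1927/2048
v_13 [RBRRRRBBBBRRR]  L=[-1,-31/32,-61/64,-121/128,-241/256]  R=[-1927/2048,-963/1024,-481/512,-15/16,-7/8,-3/4,-1/2,0]  — -3855/4096
v_14 [RBRRRRBBBBRRRB]  L=[-1,-31/32,-61/64,-121/128,-241/256,-3855/4096]  R=[-1927/2048,-963/1024,-481/512,-15/16,-7/8,-3/4,-1/2,0]  — -7709/8192
v_15 [RBRRRRBBBBRRRBR]  L=[-1,-31/32,-61/64,-121/128,-241/256,-3855/4096]  R=[-7709/8192,-1927/2048,-963/1024,-481/512,-15/16,-7/8,-3/4,-1/2,0]  — -15419/16384

-15419/16384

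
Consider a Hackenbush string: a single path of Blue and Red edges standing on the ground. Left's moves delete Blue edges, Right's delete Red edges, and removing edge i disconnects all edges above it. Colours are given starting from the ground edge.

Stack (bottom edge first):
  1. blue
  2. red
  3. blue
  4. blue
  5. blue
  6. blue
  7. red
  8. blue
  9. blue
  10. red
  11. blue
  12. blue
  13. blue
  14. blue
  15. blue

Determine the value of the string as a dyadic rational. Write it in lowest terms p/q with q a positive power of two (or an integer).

15807/16384

1 of 15 · b · max L 0 · min R +∞ = 1
2 of 15 · br · max L 0 · min R 1 = 1/2
3 of 15 · brb · max L 1/2 · min R 1 = 3/4
4 of 15 · brbb · max L 3/4 · min R 1 = 7/8
5 of 15 · brbbb · max L 7/8 · min R 1 = 15/16
6 of 15 · brbbbb · max L 15/16 · min R 1 = 31/32
7 of 15 · brbbbbr · max L 15/16 · min R 31/32 = 61/64
8 of 15 · brbbbbrb · max L 61/64 · min R 31/32 = 123/128
9 of 15 · brbbbbrbb · max L 123/128 · min R 31/32 = 247/256
10 of 15 · brbbbbrbbr · max L 123/128 · min R 247/256 = 493/512
11 of 15 · brbbbbrbbrb · max L 493/512 · min R 247/256 = 987/1024
12 of 15 · brbbbbrbbrbb · max L 987/1024 · min R 247/256 = 1975/2048
13 of 15 · brbbbbrbbrbbb · max L 1975/2048 · min R 247/256 = 3951/4096
14 of 15 · brbbbbrbbrbbbb · max L 3951/4096 · min R 247/256 = 7903/8192
15 of 15 · brbbbbrbbrbbbbb · max L 7903/8192 · min R 247/256 = 15807/16384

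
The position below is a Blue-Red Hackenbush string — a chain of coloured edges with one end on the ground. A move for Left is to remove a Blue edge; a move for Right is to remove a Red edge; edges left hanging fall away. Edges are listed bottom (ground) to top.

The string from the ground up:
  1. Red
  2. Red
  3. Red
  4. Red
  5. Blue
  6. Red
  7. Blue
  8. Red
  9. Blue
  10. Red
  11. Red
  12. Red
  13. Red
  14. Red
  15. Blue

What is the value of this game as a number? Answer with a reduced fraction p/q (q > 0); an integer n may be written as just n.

Recurse on prefixes of the 15-edge string Red Red Red Red Blue Red Blue Red Blue Red Red Red Red Red Blue:
G(R) = { — | 0 } gives -1
G(RR) = { — | -1, 0 } gives -2
G(RRR) = { — | -2, -1, 0 } gives -3
G(RRRR) = { — | -3, -2, -1, 0 } gives -4
G(RRRRB) = { -4 | -3, -2, -1, 0 } gives -7/2
G(RRRRBR) = { -4 | -7/2, -3, -2, -1, 0 } gives -15/4
G(RRRRBRB) = { -4, -15/4 | -7/2, -3, -2, -1, 0 } gives -29/8
G(RRRRBRBR) = { -4, -15/4 | -29/8, -7/2, -3, -2, -1, 0 } gives -59/16
G(RRRRBRBRB) = { -4, -15/4, -59/16 | -29/8, -7/2, -3, -2, -1, 0 } gives -117/32
G(RRRRBRBRBR) = { -4, -15/4, -59/16 | -117/32, -29/8, -7/2, -3, -2, -1, 0 } gives -235/64
G(RRRRBRBRBRR) = { -4, -15/4, -59/16 | -235/64, -117/32, -29/8, -7/2, -3, -2, -1, 0 } gives -471/128
G(RRRRBRBRBRRR) = { -4, -15/4, -59/16 | -471/128, -235/64, -117/32, -29/8, -7/2, -3, -2, -1, 0 } gives -943/256
G(RRRRBRBRBRRRR) = { -4, -15/4, -59/16 | -943/256, -471/128, -235/64, -117/32, -29/8, -7/2, -3, -2, -1, 0 } gives -1887/512
G(RRRRBRBRBRRRRR) = { -4, -15/4, -59/16 | -1887/512, -943/256, -471/128, -235/64, -117/32, -29/8, -7/2, -3, -2, -1, 0 } gives -3775/1024
G(RRRRBRBRBRRRRRB) = { -4, -15/4, -59/16, -3775/1024 | -1887/512, -943/256, -471/128, -235/64, -117/32, -29/8, -7/2, -3, -2, -1, 0 } gives -7549/2048

-7549/2048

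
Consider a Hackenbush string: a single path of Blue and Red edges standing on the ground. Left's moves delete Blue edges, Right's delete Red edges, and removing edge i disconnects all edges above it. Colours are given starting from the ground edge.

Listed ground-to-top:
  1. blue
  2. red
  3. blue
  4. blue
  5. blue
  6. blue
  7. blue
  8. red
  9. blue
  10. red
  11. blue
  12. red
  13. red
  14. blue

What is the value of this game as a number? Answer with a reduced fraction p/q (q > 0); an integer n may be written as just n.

8019/8192

Prefix values for blue red blue blue blue blue blue red blue red blue red red blue via {L|R} + simplicity:
1 of 14 · b · max L 0 · min R +∞ so 1
2 of 14 · br · max L 0 · min R 1 so 1/2
3 of 14 · brb · max L 1/2 · min R 1 so 3/4
4 of 14 · brbb · max L 3/4 · min R 1 so 7/8
5 of 14 · brbbb · max L 7/8 · min R 1 so 15/16
6 of 14 · brbbbb · max L 15/16 · min R 1 so 31/32
7 of 14 · brbbbbb · max L 31/32 · min R 1 so 63/64
8 of 14 · brbbbbbr · max L 31/32 · min R 63/64 so 125/128
9 of 14 · brbbbbbrb · max L 125/128 · min R 63/64 so 251/256
10 of 14 · brbbbbbrbr · max L 125/128 · min R 251/256 so 501/512
11 of 14 · brbbbbbrbrb · max L 501/512 · min R 251/256 so 1003/1024
12 of 14 · brbbbbbrbrbr · max L 501/512 · min R 1003/1024 so 2005/2048
13 of 14 · brbbbbbrbrbrr · max L 501/512 · min R 2005/2048 so 4009/4096
14 of 14 · brbbbbbrbrbrrb · max L 4009/4096 · min R 2005/2048 so 8019/8192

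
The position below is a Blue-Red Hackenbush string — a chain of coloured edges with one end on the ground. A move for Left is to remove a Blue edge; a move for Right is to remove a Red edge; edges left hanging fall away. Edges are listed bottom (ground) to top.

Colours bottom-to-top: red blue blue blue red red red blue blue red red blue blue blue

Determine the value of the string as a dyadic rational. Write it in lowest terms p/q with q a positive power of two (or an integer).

Build val(s[:k]) for k = 1..14, string s = red blue blue blue red red red blue blue red red blue blue blue.
step 1: add red to get r; options L={ none } R={ 0 } = -1
step 2: add blue to get rb; options L={ -1 } R={ 0 } = -1/2
step 3: add blue to get rbb; options L={ -1; -1/2 } R={ 0 } = -1/4
step 4: add blue to get rbbb; options L={ -1; -1/2; -1/4 } R={ 0 } = -1/8
step 5: add red to get rbbbr; options L={ -1; -1/2; -1/4 } R={ -1/8; 0 } = -3/16
step 6: add red to get rbbbrr; options L={ -1; -1/2; -1/4 } R={ -3/16; -1/8; 0 } = -7/32
step 7: add red to get rbbbrrr; options L={ -1; -1/2; -1/4 } R={ -7/32; -3/16; -1/8; 0 } = -15/64
step 8: add blue to get rbbbrrrb; options L={ -1; -1/2; -1/4; -15/64 } R={ -7/32; -3/16; -1/8; 0 } = -29/128
step 9: add blue to get rbbbrrrbb; options L={ -1; -1/2; -1/4; -15/64; -29/128 } R={ -7/32; -3/16; -1/8; 0 } = -57/256
step 10: add red to get rbbbrrrbbr; options L={ -1; -1/2; -1/4; -15/64; -29/128 } R={ -57/256; -7/32; -3/16; -1/8; 0 } = -115/512
step 11: add red to get rbbbrrrbbrr; options L={ -1; -1/2; -1/4; -15/64; -29/128 } R={ -115/512; -57/256; -7/32; -3/16; -1/8; 0 } = -231/1024
step 12: add blue to get rbbbrrrbbrrb; options L={ -1; -1/2; -1/4; -15/64; -29/128; -231/1024 } R={ -115/512; -57/256; -7/32; -3/16; -1/8; 0 } = -461/2048
step 13: add blue to get rbbbrrrbbrrbb; options L={ -1; -1/2; -1/4; -15/64; -29/128; -231/1024; -461/2048 } R={ -115/512; -57/256; -7/32; -3/16; -1/8; 0 } = -921/4096
step 14: add blue to get rbbbrrrbbrrbbb; options L={ -1; -1/2; -1/4; -15/64; -29/128; -231/1024; -461/2048; -921/4096 } R={ -115/512; -57/256; -7/32; -3/16; -1/8; 0 } = -1841/8192

-1841/8192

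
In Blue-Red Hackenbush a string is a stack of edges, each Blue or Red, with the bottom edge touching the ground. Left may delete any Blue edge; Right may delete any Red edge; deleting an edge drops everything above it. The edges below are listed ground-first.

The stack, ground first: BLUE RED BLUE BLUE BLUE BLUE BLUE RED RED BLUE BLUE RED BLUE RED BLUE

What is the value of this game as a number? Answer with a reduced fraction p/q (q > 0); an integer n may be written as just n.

value_1 [B]  L=[0]  R=[none]  gives 1
value_2 [BR]  L=[0]  R=[1]  gives 1/2
value_3 [BRB]  L=[0 1/2]  R=[1]  gives 3/4
value_4 [BRBB]  L=[0 1/2 3/4]  R=[1]  gives 7/8
value_5 [BRBBB]  L=[0 1/2 3/4 7/8]  R=[1]  gives 15/16
value_6 [BRBBBB]  L=[0 1/2 3/4 7/8 15/16]  R=[1]  gives 31/32
value_7 [BRBBBBB]  L=[0 1/2 3/4 7/8 15/16 31/32]  R=[1]  gives 63/64
value_8 [BRBBBBBR]  L=[0 1/2 3/4 7/8 15/16 31/32]  R=[63/64 1]  gives 125/128
value_9 [BRBBBBBRR]  L=[0 1/2 3/4 7/8 15/16 31/32]  R=[125/128 63/64 1]  gives 249/256
value_10 [BRBBBBBRRB]  L=[0 1/2 3/4 7/8 15/16 31/32 249/256]  R=[125/128 63/64 1]  gives 499/512
value_11 [BRBBBBBRRBB]  L=[0 1/2 3/4 7/8 15/16 31/32 249/256 499/512]  R=[125/128 63/64 1]  gives 999/1024
value_12 [BRBBBBBRRBBR]  L=[0 1/2 3/4 7/8 15/16 31/32 249/256 499/512]  R=[999/1024 125/128 63/64 1]  gives 1997/2048
value_13 [BRBBBBBRRBBRB]  L=[0 1/2 3/4 7/8 15/16 31/32 249/256 499/512 1997/2048]  R=[999/1024 125/128 63/64 1]  gives 3995/4096
value_14 [BRBBBBBRRBBRBR]  L=[0 1/2 3/4 7/8 15/16 31/32 249/256 499/512 1997/2048]  R=[3995/4096 999/1024 125/128 63/64 1]  gives 7989/8192
value_15 [BRBBBBBRRBBRBRB]  L=[0 1/2 3/4 7/8 15/16 31/32 249/256 499/512 1997/2048 7989/8192]  R=[3995/4096 999/1024 125/128 63/64 1]  gives 15979/16384

15979/16384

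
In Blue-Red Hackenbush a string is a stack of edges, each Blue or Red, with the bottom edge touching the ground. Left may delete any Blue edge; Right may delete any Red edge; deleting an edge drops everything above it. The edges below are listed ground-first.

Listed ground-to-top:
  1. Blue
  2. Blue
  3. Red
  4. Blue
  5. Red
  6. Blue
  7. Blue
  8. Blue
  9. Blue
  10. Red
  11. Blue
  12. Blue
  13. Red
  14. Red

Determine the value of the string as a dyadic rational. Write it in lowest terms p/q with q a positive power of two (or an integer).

step 1: add Blue to get B; options L={ 0 } R={ — } so 1
step 2: add Blue to get BB; options L={ 0, 1 } R={ — } so 2
step 3: add Red to get BBR; options L={ 0, 1 } R={ 2 } so 3/2
step 4: add Blue to get BBRB; options L={ 0, 1, 3/2 } R={ 2 } so 7/4
step 5: add Red to get BBRBR; options L={ 0, 1, 3/2 } R={ 7/4, 2 } so 13/8
step 6: add Blue to get BBRBRB; options L={ 0, 1, 3/2, 13/8 } R={ 7/4, 2 } so 27/16
step 7: add Blue to get BBRBRBB; options L={ 0, 1, 3/2, 13/8, 27/16 } R={ 7/4, 2 } so 55/32
step 8: add Blue to get BBRBRBBB; options L={ 0, 1, 3/2, 13/8, 27/16, 55/32 } R={ 7/4, 2 } so 111/64
step 9: add Blue to get BBRBRBBBB; options L={ 0, 1, 3/2, 13/8, 27/16, 55/32, 111/64 } R={ 7/4, 2 } so 223/128
step 10: add Red to get BBRBRBBBBR; options L={ 0, 1, 3/2, 13/8, 27/16, 55/32, 111/64 } R={ 223/128, 7/4, 2 } so 445/256
step 11: add Blue to get BBRBRBBBBRB; options L={ 0, 1, 3/2, 13/8, 27/16, 55/32, 111/64, 445/256 } R={ 223/128, 7/4, 2 } so 891/512
step 12: add Blue to get BBRBRBBBBRBB; options L={ 0, 1, 3/2, 13/8, 27/16, 55/32, 111/64, 445/256, 891/512 } R={ 223/128, 7/4, 2 } so 1783/1024
step 13: add Red to get BBRBRBBBBRBBR; options L={ 0, 1, 3/2, 13/8, 27/16, 55/32, 111/64, 445/256, 891/512 } R={ 1783/1024, 223/128, 7/4, 2 } so 3565/2048
step 14: add Red to get BBRBRBBBBRBBRR; options L={ 0, 1, 3/2, 13/8, 27/16, 55/32, 111/64, 445/256, 891/512 } R={ 3565/2048, 1783/1024, 223/128, 7/4, 2 } so 7129/4096

7129/4096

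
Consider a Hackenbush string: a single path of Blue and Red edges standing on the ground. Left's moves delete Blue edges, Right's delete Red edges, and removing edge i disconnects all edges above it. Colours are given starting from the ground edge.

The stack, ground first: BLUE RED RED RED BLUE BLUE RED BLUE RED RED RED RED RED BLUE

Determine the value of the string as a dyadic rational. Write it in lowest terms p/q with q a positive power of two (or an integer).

1667/8192

Prefix values for BLUE RED RED RED BLUE BLUE RED BLUE RED RED RED RED RED BLUE via {L|R} + simplicity:
edge 1 of 14 (BLUE): { 0 | (no moves) } -> 1
edge 2 of 14 (RED): { 0 | 1 } -> 1/2
edge 3 of 14 (RED): { 0 | 1/2 1 } -> 1/4
edge 4 of 14 (RED): { 0 | 1/4 1/2 1 } -> 1/8
edge 5 of 14 (BLUE): { 0 1/8 | 1/4 1/2 1 } -> 3/16
edge 6 of 14 (BLUE): { 0 1/8 3/16 | 1/4 1/2 1 } -> 7/32
edge 7 of 14 (RED): { 0 1/8 3/16 | 7/32 1/4 1/2 1 } -> 13/64
edge 8 of 14 (BLUE): { 0 1/8 3/16 13/64 | 7/32 1/4 1/2 1 } -> 27/128
edge 9 of 14 (RED): { 0 1/8 3/16 13/64 | 27/128 7/32 1/4 1/2 1 } -> 53/256
edge 10 of 14 (RED): { 0 1/8 3/16 13/64 | 53/256 27/128 7/32 1/4 1/2 1 } -> 105/512
edge 11 of 14 (RED): { 0 1/8 3/16 13/64 | 105/512 53/256 27/128 7/32 1/4 1/2 1 } -> 209/1024
edge 12 of 14 (RED): { 0 1/8 3/16 13/64 | 209/1024 105/512 53/256 27/128 7/32 1/4 1/2 1 } -> 417/2048
edge 13 of 14 (RED): { 0 1/8 3/16 13/64 | 417/2048 209/1024 105/512 53/256 27/128 7/32 1/4 1/2 1 } -> 833/4096
edge 14 of 14 (BLUE): { 0 1/8 3/16 13/64 833/4096 | 417/2048 209/1024 105/512 53/256 27/128 7/32 1/4 1/2 1 } -> 1667/8192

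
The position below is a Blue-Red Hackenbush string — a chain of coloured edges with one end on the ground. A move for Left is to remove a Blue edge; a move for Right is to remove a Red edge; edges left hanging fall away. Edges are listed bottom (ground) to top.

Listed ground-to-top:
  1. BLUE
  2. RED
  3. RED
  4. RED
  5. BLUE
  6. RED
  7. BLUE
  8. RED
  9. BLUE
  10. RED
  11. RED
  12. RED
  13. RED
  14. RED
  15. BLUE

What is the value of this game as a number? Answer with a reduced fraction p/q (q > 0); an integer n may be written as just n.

2691/16384

Build val(s[:k]) for k = 1..15, string s = BLUE RED RED RED BLUE RED BLUE RED BLUE RED RED RED RED RED BLUE.
val_1 [B]  L=[0]  R=[]  gives 1
val_2 [BR]  L=[0]  R=[1]  gives 1/2
val_3 [BRR]  L=[0]  R=[1/2,1]  gives 1/4
val_4 [BRRR]  L=[0]  R=[1/4,1/2,1]  gives 1/8
val_5 [BRRRB]  L=[0,1/8]  R=[1/4,1/2,1]  gives 3/16
val_6 [BRRRBR]  L=[0,1/8]  R=[3/16,1/4,1/2,1]  gives 5/32
val_7 [BRRRBRB]  L=[0,1/8,5/32]  R=[3/16,1/4,1/2,1]  gives 11/64
val_8 [BRRRBRBR]  L=[0,1/8,5/32]  R=[11/64,3/16,1/4,1/2,1]  gives 21/128
val_9 [BRRRBRBRB]  L=[0,1/8,5/32,21/128]  R=[11/64,3/16,1/4,1/2,1]  gives 43/256
val_10 [BRRRBRBRBR]  L=[0,1/8,5/32,21/128]  R=[43/256,11/64,3/16,1/4,1/2,1]  gives 85/512
val_11 [BRRRBRBRBRR]  L=[0,1/8,5/32,21/128]  R=[85/512,43/256,11/64,3/16,1/4,1/2,1]  gives 169/1024
val_12 [BRRRBRBRBRRR]  L=[0,1/8,5/32,21/128]  R=[169/1024,85/512,43/256,11/64,3/16,1/4,1/2,1]  gives 337/2048
val_13 [BRRRBRBRBRRRR]  L=[0,1/8,5/32,21/128]  R=[337/2048,169/1024,85/512,43/256,11/64,3/16,1/4,1/2,1]  gives 673/4096
val_14 [BRRRBRBRBRRRRR]  L=[0,1/8,5/32,21/128]  R=[673/4096,337/2048,169/1024,85/512,43/256,11/64,3/16,1/4,1/2,1]  gives 1345/8192
val_15 [BRRRBRBRBRRRRRB]  L=[0,1/8,5/32,21/128,1345/8192]  R=[673/4096,337/2048,169/1024,85/512,43/256,11/64,3/16,1/4,1/2,1]  gives 2691/16384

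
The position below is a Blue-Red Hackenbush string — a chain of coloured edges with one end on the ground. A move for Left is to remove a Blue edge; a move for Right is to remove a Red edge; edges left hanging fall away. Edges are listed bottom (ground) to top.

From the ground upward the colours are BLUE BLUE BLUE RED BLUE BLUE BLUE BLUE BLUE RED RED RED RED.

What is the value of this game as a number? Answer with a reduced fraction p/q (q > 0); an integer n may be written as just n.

3041/1024

1 of 13 · B · max L 0 · min R +∞ -> 1
2 of 13 · BB · max L 1 · min R +∞ -> 2
3 of 13 · BBB · max L 2 · min R +∞ -> 3
4 of 13 · BBBR · max L 2 · min R 3 -> 5/2
5 of 13 · BBBRB · max L 5/2 · min R 3 -> 11/4
6 of 13 · BBBRBB · max L 11/4 · min R 3 -> 23/8
7 of 13 · BBBRBBB · max L 23/8 · min R 3 -> 47/16
8 of 13 · BBBRBBBB · max L 47/16 · min R 3 -> 95/32
9 of 13 · BBBRBBBBB · max L 95/32 · min R 3 -> 191/64
10 of 13 · BBBRBBBBBR · max L 95/32 · min R 191/64 -> 381/128
11 of 13 · BBBRBBBBBRR · max L 95/32 · min R 381/128 -> 761/256
12 of 13 · BBBRBBBBBRRR · max L 95/32 · min R 761/256 -> 1521/512
13 of 13 · BBBRBBBBBRRRR · max L 95/32 · min R 1521/512 -> 3041/1024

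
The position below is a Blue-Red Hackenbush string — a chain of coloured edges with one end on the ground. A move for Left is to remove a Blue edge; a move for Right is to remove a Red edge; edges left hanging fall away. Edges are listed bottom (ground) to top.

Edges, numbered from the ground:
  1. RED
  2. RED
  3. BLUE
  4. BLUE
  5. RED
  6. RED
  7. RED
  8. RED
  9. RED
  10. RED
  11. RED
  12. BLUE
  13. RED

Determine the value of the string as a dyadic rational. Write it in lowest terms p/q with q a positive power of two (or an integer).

-3067/2048

Recurse on prefixes of the 13-edge string RED RED BLUE BLUE RED RED RED RED RED RED RED BLUE RED:
R: Left { — }, Right { 0 } ⇒ simplest -1
RR: Left { — }, Right { -1; 0 } ⇒ simplest -2
RRB: Left { -2 }, Right { -1; 0 } ⇒ simplest -3/2
RRBB: Left { -2; -3/2 }, Right { -1; 0 } ⇒ simplest -5/4
RRBBR: Left { -2; -3/2 }, Right { -5/4; -1; 0 } ⇒ simplest -11/8
RRBBRR: Left { -2; -3/2 }, Right { -11/8; -5/4; -1; 0 } ⇒ simplest -23/16
RRBBRRR: Left { -2; -3/2 }, Right { -23/16; -11/8; -5/4; -1; 0 } ⇒ simplest -47/32
RRBBRRRR: Left { -2; -3/2 }, Right { -47/32; -23/16; -11/8; -5/4; -1; 0 } ⇒ simplest -95/64
RRBBRRRRR: Left { -2; -3/2 }, Right { -95/64; -47/32; -23/16; -11/8; -5/4; -1; 0 } ⇒ simplest -191/128
RRBBRRRRRR: Left { -2; -3/2 }, Right { -191/128; -95/64; -47/32; -23/16; -11/8; -5/4; -1; 0 } ⇒ simplest -383/256
RRBBRRRRRRR: Left { -2; -3/2 }, Right { -383/256; -191/128; -95/64; -47/32; -23/16; -11/8; -5/4; -1; 0 } ⇒ simplest -767/512
RRBBRRRRRRRB: Left { -2; -3/2; -767/512 }, Right { -383/256; -191/128; -95/64; -47/32; -23/16; -11/8; -5/4; -1; 0 } ⇒ simplest -1533/1024
RRBBRRRRRRRBR: Left { -2; -3/2; -767/512 }, Right { -1533/1024; -383/256; -191/128; -95/64; -47/32; -23/16; -11/8; -5/4; -1; 0 } ⇒ simplest -3067/2048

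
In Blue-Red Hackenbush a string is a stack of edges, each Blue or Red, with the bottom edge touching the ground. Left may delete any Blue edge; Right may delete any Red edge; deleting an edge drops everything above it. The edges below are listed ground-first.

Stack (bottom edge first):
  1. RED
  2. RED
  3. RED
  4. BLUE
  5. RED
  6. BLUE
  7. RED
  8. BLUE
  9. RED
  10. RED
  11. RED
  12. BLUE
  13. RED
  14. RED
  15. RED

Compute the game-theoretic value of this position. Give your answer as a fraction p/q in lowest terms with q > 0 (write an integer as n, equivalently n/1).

-10991/4096

Recurse on prefixes of the 15-edge string RED RED RED BLUE RED BLUE RED BLUE RED RED RED BLUE RED RED RED:
1 of 15 · R · max L −∞ · min R 0 → -1
2 of 15 · RR · max L −∞ · min R -1 → -2
3 of 15 · RRR · max L −∞ · min R -2 → -3
4 of 15 · RRRB · max L -3 · min R -2 → -5/2
5 of 15 · RRRBR · max L -3 · min R -5/2 → -11/4
6 of 15 · RRRBRB · max L -11/4 · min R -5/2 → -21/8
7 of 15 · RRRBRBR · max L -11/4 · min R -21/8 → -43/16
8 of 15 · RRRBRBRB · max L -43/16 · min R -21/8 → -85/32
9 of 15 · RRRBRBRBR · max L -43/16 · min R -85/32 → -171/64
10 of 15 · RRRBRBRBRR · max L -43/16 · min R -171/64 → -343/128
11 of 15 · RRRBRBRBRRR · max L -43/16 · min R -343/128 → -687/256
12 of 15 · RRRBRBRBRRRB · max L -687/256 · min R -343/128 → -1373/512
13 of 15 · RRRBRBRBRRRBR · max L -687/256 · min R -1373/512 → -2747/1024
14 of 15 · RRRBRBRBRRRBRR · max L -687/256 · min R -2747/1024 → -5495/2048
15 of 15 · RRRBRBRBRRRBRRR · max L -687/256 · min R -5495/2048 → -10991/4096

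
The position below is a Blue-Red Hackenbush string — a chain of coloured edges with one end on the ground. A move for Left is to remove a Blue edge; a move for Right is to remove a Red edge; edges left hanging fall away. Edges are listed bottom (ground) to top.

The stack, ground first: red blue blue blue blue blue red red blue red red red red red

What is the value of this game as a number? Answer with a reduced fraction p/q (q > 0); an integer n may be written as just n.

edge 1 of 14 (red): { (no moves) | 0 } -> -1
edge 2 of 14 (blue): { -1 | 0 } -> -1/2
edge 3 of 14 (blue): { -1; -1/2 | 0 } -> -1/4
edge 4 of 14 (blue): { -1; -1/2; -1/4 | 0 } -> -1/8
edge 5 of 14 (blue): { -1; -1/2; -1/4; -1/8 | 0 } -> -1/16
edge 6 of 14 (blue): { -1; -1/2; -1/4; -1/8; -1/16 | 0 } -> -1/32
edge 7 of 14 (red): { -1; -1/2; -1/4; -1/8; -1/16 | -1/32; 0 } -> -3/64
edge 8 of 14 (red): { -1; -1/2; -1/4; -1/8; -1/16 | -3/64; -1/32; 0 } -> -7/128
edge 9 of 14 (blue): { -1; -1/2; -1/4; -1/8; -1/16; -7/128 | -3/64; -1/32; 0 } -> -13/256
edge 10 of 14 (red): { -1; -1/2; -1/4; -1/8; -1/16; -7/128 | -13/256; -3/64; -1/32; 0 } -> -27/512
edge 11 of 14 (red): { -1; -1/2; -1/4; -1/8; -1/16; -7/128 | -27/512; -13/256; -3/64; -1/32; 0 } -> -55/1024
edge 12 of 14 (red): { -1; -1/2; -1/4; -1/8; -1/16; -7/128 | -55/1024; -27/512; -13/256; -3/64; -1/32; 0 } -> -111/2048
edge 13 of 14 (red): { -1; -1/2; -1/4; -1/8; -1/16; -7/128 | -111/2048; -55/1024; -27/512; -13/256; -3/64; -1/32; 0 } -> -223/4096
edge 14 of 14 (red): { -1; -1/2; -1/4; -1/8; -1/16; -7/128 | -223/4096; -111/2048; -55/1024; -27/512; -13/256; -3/64; -1/32; 0 } -> -447/8192

-447/8192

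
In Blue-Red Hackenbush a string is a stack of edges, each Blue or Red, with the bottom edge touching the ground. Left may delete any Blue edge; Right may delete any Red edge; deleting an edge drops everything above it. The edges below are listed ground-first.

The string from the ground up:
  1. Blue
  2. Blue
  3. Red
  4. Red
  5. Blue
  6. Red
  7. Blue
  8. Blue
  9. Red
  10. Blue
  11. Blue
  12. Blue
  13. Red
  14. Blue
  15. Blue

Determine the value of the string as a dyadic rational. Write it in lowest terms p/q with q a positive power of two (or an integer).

11127/8192

edge 1 of 15 (Blue): { 0 | none } => 1
edge 2 of 15 (Blue): { 0; 1 | none } => 2
edge 3 of 15 (Red): { 0; 1 | 2 } => 3/2
edge 4 of 15 (Red): { 0; 1 | 3/2; 2 } => 5/4
edge 5 of 15 (Blue): { 0; 1; 5/4 | 3/2; 2 } => 11/8
edge 6 of 15 (Red): { 0; 1; 5/4 | 11/8; 3/2; 2 } => 21/16
edge 7 of 15 (Blue): { 0; 1; 5/4; 21/16 | 11/8; 3/2; 2 } => 43/32
edge 8 of 15 (Blue): { 0; 1; 5/4; 21/16; 43/32 | 11/8; 3/2; 2 } => 87/64
edge 9 of 15 (Red): { 0; 1; 5/4; 21/16; 43/32 | 87/64; 11/8; 3/2; 2 } => 173/128
edge 10 of 15 (Blue): { 0; 1; 5/4; 21/16; 43/32; 173/128 | 87/64; 11/8; 3/2; 2 } => 347/256
edge 11 of 15 (Blue): { 0; 1; 5/4; 21/16; 43/32; 173/128; 347/256 | 87/64; 11/8; 3/2; 2 } => 695/512
edge 12 of 15 (Blue): { 0; 1; 5/4; 21/16; 43/32; 173/128; 347/256; 695/512 | 87/64; 11/8; 3/2; 2 } => 1391/1024
edge 13 of 15 (Red): { 0; 1; 5/4; 21/16; 43/32; 173/128; 347/256; 695/512 | 1391/1024; 87/64; 11/8; 3/2; 2 } => 2781/2048
edge 14 of 15 (Blue): { 0; 1; 5/4; 21/16; 43/32; 173/128; 347/256; 695/512; 2781/2048 | 1391/1024; 87/64; 11/8; 3/2; 2 } => 5563/4096
edge 15 of 15 (Blue): { 0; 1; 5/4; 21/16; 43/32; 173/128; 347/256; 695/512; 2781/2048; 5563/4096 | 1391/1024; 87/64; 11/8; 3/2; 2 } => 11127/8192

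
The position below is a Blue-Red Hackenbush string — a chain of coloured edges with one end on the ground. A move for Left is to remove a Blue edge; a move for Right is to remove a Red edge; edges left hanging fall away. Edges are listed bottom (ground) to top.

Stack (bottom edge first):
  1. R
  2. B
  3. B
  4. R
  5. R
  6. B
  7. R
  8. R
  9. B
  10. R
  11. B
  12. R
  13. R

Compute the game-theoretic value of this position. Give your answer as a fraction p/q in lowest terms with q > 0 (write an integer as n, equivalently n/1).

-1751/4096

Prefix values for R B B R R B R R B R B R R via {L|R} + simplicity:
step 1: add R to get R; options L={ — } R={ 0 } -> -1
step 2: add B to get RB; options L={ -1 } R={ 0 } -> -1/2
step 3: add B to get RBB; options L={ -1, -1/2 } R={ 0 } -> -1/4
step 4: add R to get RBBR; options L={ -1, -1/2 } R={ -1/4, 0 } -> -3/8
step 5: add R to get RBBRR; options L={ -1, -1/2 } R={ -3/8, -1/4, 0 } -> -7/16
step 6: add B to get RBBRRB; options L={ -1, -1/2, -7/16 } R={ -3/8, -1/4, 0 } -> -13/32
step 7: add R to get RBBRRBR; options L={ -1, -1/2, -7/16 } R={ -13/32, -3/8, -1/4, 0 } -> -27/64
step 8: add R to get RBBRRBRR; options L={ -1, -1/2, -7/16 } R={ -27/64, -13/32, -3/8, -1/4, 0 } -> -55/128
step 9: add B to get RBBRRBRRB; options L={ -1, -1/2, -7/16, -55/128 } R={ -27/64, -13/32, -3/8, -1/4, 0 } -> -109/256
step 10: add R to get RBBRRBRRBR; options L={ -1, -1/2, -7/16, -55/128 } R={ -109/256, -27/64, -13/32, -3/8, -1/4, 0 } -> -219/512
step 11: add B to get RBBRRBRRBRB; options L={ -1, -1/2, -7/16, -55/128, -219/512 } R={ -109/256, -27/64, -13/32, -3/8, -1/4, 0 } -> -437/1024
step 12: add R to get RBBRRBRRBRBR; options L={ -1, -1/2, -7/16, -55/128, -219/512 } R={ -437/1024, -109/256, -27/64, -13/32, -3/8, -1/4, 0 } -> -875/2048
step 13: add R to get RBBRRBRRBRBRR; options L={ -1, -1/2, -7/16, -55/128, -219/512 } R={ -875/2048, -437/1024, -109/256, -27/64, -13/32, -3/8, -1/4, 0 } -> -1751/4096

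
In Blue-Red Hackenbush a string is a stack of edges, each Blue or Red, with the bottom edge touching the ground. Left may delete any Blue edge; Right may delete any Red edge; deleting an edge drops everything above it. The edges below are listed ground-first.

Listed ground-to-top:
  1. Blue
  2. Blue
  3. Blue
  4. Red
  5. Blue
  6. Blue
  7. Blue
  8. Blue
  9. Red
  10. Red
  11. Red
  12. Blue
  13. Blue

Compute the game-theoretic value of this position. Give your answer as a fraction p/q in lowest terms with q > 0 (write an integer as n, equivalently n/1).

Build G(s[:k]) for k = 1..13, string s = Blue Blue Blue Red Blue Blue Blue Blue Red Red Red Blue Blue.
step 1: add Blue to get B; options L={ 0 } R={ — } — 1
step 2: add Blue to get BB; options L={ 0; 1 } R={ — } — 2
step 3: add Blue to get BBB; options L={ 0; 1; 2 } R={ — } — 3
step 4: add Red to get BBBR; options L={ 0; 1; 2 } R={ 3 } — 5/2
step 5: add Blue to get BBBRB; options L={ 0; 1; 2; 5/2 } R={ 3 } — 11/4
step 6: add Blue to get BBBRBB; options L={ 0; 1; 2; 5/2; 11/4 } R={ 3 } — 23/8
step 7: add Blue to get BBBRBBB; options L={ 0; 1; 2; 5/2; 11/4; 23/8 } R={ 3 } — 47/16
step 8: add Blue to get BBBRBBBB; options L={ 0; 1; 2; 5/2; 11/4; 23/8; 47/16 } R={ 3 } — 95/32
step 9: add Red to get BBBRBBBBR; options L={ 0; 1; 2; 5/2; 11/4; 23/8; 47/16 } R={ 95/32; 3 } — 189/64
step 10: add Red to get BBBRBBBBRR; options L={ 0; 1; 2; 5/2; 11/4; 23/8; 47/16 } R={ 189/64; 95/32; 3 } — 377/128
step 11: add Red to get BBBRBBBBRRR; options L={ 0; 1; 2; 5/2; 11/4; 23/8; 47/16 } R={ 377/128; 189/64; 95/32; 3 } — 753/256
step 12: add Blue to get BBBRBBBBRRRB; options L={ 0; 1; 2; 5/2; 11/4; 23/8; 47/16; 753/256 } R={ 377/128; 189/64; 95/32; 3 } — 1507/512
step 13: add Blue to get BBBRBBBBRRRBB; options L={ 0; 1; 2; 5/2; 11/4; 23/8; 47/16; 753/256; 1507/512 } R={ 377/128; 189/64; 95/32; 3 } — 3015/1024

3015/1024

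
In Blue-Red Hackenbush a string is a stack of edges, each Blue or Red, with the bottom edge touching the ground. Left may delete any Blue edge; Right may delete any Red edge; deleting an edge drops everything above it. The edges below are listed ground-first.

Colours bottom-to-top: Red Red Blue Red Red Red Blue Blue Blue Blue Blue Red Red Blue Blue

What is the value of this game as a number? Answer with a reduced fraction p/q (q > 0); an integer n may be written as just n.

-15385/8192

v_1 [R]  L=[none]  R=[0]  — -1
v_2 [RR]  L=[none]  R=[-1; 0]  — -2
v_3 [RRB]  L=[-2]  R=[-1; 0]  — -3/2
v_4 [RRBR]  L=[-2]  R=[-3/2; -1; 0]  — -7/4
v_5 [RRBRR]  L=[-2]  R=[-7/4; -3/2; -1; 0]  — -15/8
v_6 [RRBRRR]  L=[-2]  R=[-15/8; -7/4; -3/2; -1; 0]  — -31/16
v_7 [RRBRRRB]  L=[-2; -31/16]  R=[-15/8; -7/4; -3/2; -1; 0]  — -61/32
v_8 [RRBRRRBB]  L=[-2; -31/16; -61/32]  R=[-15/8; -7/4; -3/2; -1; 0]  — -121/64
v_9 [RRBRRRBBB]  L=[-2; -31/16; -61/32; -121/64]  R=[-15/8; -7/4; -3/2; -1; 0]  — -241/128
v_10 [RRBRRRBBBB]  L=[-2; -31/16; -61/32; -121/64; -241/128]  R=[-15/8; -7/4; -3/2; -1; 0]  — -481/256
v_11 [RRBRRRBBBBB]  L=[-2; -31/16; -61/32; -121/64; -241/128; -481/256]  R=[-15/8; -7/4; -3/2; -1; 0]  — -961/512
v_12 [RRBRRRBBBBBR]  L=[-2; -31/16; -61/32; -121/64; -241/128; -481/256]  R=[-961/512; -15/8; -7/4; -3/2; -1; 0]  — -1923/1024
v_13 [RRBRRRBBBBBRR]  L=[-2; -31/16; -61/32; -121/64; -241/128; -481/256]  R=[-1923/1024; -961/512; -15/8; -7/4; -3/2; -1; 0]  — -3847/2048
v_14 [RRBRRRBBBBBRRB]  L=[-2; -31/16; -61/32; -121/64; -241/128; -481/256; -3847/2048]  R=[-1923/1024; -961/512; -15/8; -7/4; -3/2; -1; 0]  — -7693/4096
v_15 [RRBRRRBBBBBRRBB]  L=[-2; -31/16; -61/32; -121/64; -241/128; -481/256; -3847/2048; -7693/4096]  R=[-1923/1024; -961/512; -15/8; -7/4; -3/2; -1; 0]  — -15385/8192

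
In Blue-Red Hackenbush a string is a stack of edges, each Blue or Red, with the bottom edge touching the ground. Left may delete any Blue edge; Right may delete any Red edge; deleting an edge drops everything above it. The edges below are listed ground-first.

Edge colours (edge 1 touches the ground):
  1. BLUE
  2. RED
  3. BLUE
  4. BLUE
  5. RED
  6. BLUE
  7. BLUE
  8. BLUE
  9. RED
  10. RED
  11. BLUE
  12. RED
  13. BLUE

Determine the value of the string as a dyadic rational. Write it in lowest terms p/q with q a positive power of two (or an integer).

3531/4096

Recurse on prefixes of the 13-edge string BLUE RED BLUE BLUE RED BLUE BLUE BLUE RED RED BLUE RED BLUE:
1 of 13 · B · max L 0 · min R +∞ — 1
2 of 13 · BR · max L 0 · min R 1 — 1/2
3 of 13 · BRB · max L 1/2 · min R 1 — 3/4
4 of 13 · BRBB · max L 3/4 · min R 1 — 7/8
5 of 13 · BRBBR · max L 3/4 · min R 7/8 — 13/16
6 of 13 · BRBBRB · max L 13/16 · min R 7/8 — 27/32
7 of 13 · BRBBRBB · max L 27/32 · min R 7/8 — 55/64
8 of 13 · BRBBRBBB · max L 55/64 · min R 7/8 — 111/128
9 of 13 · BRBBRBBBR · max L 55/64 · min R 111/128 — 221/256
10 of 13 · BRBBRBBBRR · max L 55/64 · min R 221/256 — 441/512
11 of 13 · BRBBRBBBRRB · max L 441/512 · min R 221/256 — 883/1024
12 of 13 · BRBBRBBBRRBR · max L 441/512 · min R 883/1024 — 1765/2048
13 of 13 · BRBBRBBBRRBRB · max L 1765/2048 · min R 883/1024 — 3531/4096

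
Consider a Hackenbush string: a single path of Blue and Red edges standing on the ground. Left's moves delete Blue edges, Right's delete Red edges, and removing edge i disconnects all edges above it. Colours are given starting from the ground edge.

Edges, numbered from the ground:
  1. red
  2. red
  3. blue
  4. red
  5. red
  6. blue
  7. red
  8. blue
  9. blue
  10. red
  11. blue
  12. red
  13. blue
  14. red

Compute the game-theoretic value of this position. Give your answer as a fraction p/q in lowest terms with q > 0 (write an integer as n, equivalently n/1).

Build g(s[:k]) for k = 1..14, string s = red red blue red red blue red blue blue red blue red blue red.
edge 1 of 14 (red): { ∅ | 0 } -> -1
edge 2 of 14 (red): { ∅ | -1; 0 } -> -2
edge 3 of 14 (blue): { -2 | -1; 0 } -> -3/2
edge 4 of 14 (red): { -2 | -3/2; -1; 0 } -> -7/4
edge 5 of 14 (red): { -2 | -7/4; -3/2; -1; 0 } -> -15/8
edge 6 of 14 (blue): { -2; -15/8 | -7/4; -3/2; -1; 0 } -> -29/16
edge 7 of 14 (red): { -2; -15/8 | -29/16; -7/4; -3/2; -1; 0 } -> -59/32
edge 8 of 14 (blue): { -2; -15/8; -59/32 | -29/16; -7/4; -3/2; -1; 0 } -> -117/64
edge 9 of 14 (blue): { -2; -15/8; -59/32; -117/64 | -29/16; -7/4; -3/2; -1; 0 } -> -233/128
edge 10 of 14 (red): { -2; -15/8; -59/32; -117/64 | -233/128; -29/16; -7/4; -3/2; -1; 0 } -> -467/256
edge 11 of 14 (blue): { -2; -15/8; -59/32; -117/64; -467/256 | -233/128; -29/16; -7/4; -3/2; -1; 0 } -> -933/512
edge 12 of 14 (red): { -2; -15/8; -59/32; -117/64; -467/256 | -933/512; -233/128; -29/16; -7/4; -3/2; -1; 0 } -> -1867/1024
edge 13 of 14 (blue): { -2; -15/8; -59/32; -117/64; -467/256; -1867/1024 | -933/512; -233/128; -29/16; -7/4; -3/2; -1; 0 } -> -3733/2048
edge 14 of 14 (red): { -2; -15/8; -59/32; -117/64; -467/256; -1867/1024 | -3733/2048; -933/512; -233/128; -29/16; -7/4; -3/2; -1; 0 } -> -7467/4096

-7467/4096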